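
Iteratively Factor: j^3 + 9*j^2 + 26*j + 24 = (j + 3)*(j^2 + 6*j + 8) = (j + 2)*(j + 3)*(j + 4)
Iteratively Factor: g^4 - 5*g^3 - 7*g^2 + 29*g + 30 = (g + 1)*(g^3 - 6*g^2 - g + 30) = (g - 5)*(g + 1)*(g^2 - g - 6) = (g - 5)*(g + 1)*(g + 2)*(g - 3)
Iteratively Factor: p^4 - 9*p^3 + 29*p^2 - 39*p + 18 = (p - 3)*(p^3 - 6*p^2 + 11*p - 6) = (p - 3)^2*(p^2 - 3*p + 2) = (p - 3)^2*(p - 2)*(p - 1)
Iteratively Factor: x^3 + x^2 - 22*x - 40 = (x + 2)*(x^2 - x - 20) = (x - 5)*(x + 2)*(x + 4)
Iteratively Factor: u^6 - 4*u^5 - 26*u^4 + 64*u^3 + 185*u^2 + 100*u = (u - 5)*(u^5 + u^4 - 21*u^3 - 41*u^2 - 20*u) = (u - 5)*(u + 1)*(u^4 - 21*u^2 - 20*u) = (u - 5)*(u + 1)^2*(u^3 - u^2 - 20*u) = (u - 5)*(u + 1)^2*(u + 4)*(u^2 - 5*u) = (u - 5)^2*(u + 1)^2*(u + 4)*(u)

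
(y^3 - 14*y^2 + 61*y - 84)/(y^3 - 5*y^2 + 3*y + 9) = (y^2 - 11*y + 28)/(y^2 - 2*y - 3)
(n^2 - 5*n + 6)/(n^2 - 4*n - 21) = (-n^2 + 5*n - 6)/(-n^2 + 4*n + 21)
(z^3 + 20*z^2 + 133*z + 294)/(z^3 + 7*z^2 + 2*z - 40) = (z^3 + 20*z^2 + 133*z + 294)/(z^3 + 7*z^2 + 2*z - 40)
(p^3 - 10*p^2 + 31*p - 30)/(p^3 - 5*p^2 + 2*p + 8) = (p^2 - 8*p + 15)/(p^2 - 3*p - 4)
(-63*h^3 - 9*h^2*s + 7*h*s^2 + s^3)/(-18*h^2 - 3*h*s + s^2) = (-21*h^2 + 4*h*s + s^2)/(-6*h + s)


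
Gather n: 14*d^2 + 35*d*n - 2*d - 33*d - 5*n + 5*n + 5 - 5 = 14*d^2 + 35*d*n - 35*d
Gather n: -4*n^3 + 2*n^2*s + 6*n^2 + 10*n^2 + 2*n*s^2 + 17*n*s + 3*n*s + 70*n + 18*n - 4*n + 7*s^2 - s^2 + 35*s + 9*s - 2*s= -4*n^3 + n^2*(2*s + 16) + n*(2*s^2 + 20*s + 84) + 6*s^2 + 42*s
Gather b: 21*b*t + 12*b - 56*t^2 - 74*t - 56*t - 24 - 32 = b*(21*t + 12) - 56*t^2 - 130*t - 56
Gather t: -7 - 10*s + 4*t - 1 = -10*s + 4*t - 8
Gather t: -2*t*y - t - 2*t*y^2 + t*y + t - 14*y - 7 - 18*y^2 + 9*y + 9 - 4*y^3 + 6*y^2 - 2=t*(-2*y^2 - y) - 4*y^3 - 12*y^2 - 5*y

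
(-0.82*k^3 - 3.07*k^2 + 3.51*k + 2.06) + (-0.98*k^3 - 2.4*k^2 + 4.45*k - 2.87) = -1.8*k^3 - 5.47*k^2 + 7.96*k - 0.81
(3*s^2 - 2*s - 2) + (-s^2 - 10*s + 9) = 2*s^2 - 12*s + 7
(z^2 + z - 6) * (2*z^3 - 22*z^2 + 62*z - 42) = 2*z^5 - 20*z^4 + 28*z^3 + 152*z^2 - 414*z + 252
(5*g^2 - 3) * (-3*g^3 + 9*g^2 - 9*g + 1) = -15*g^5 + 45*g^4 - 36*g^3 - 22*g^2 + 27*g - 3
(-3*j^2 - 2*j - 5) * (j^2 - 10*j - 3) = -3*j^4 + 28*j^3 + 24*j^2 + 56*j + 15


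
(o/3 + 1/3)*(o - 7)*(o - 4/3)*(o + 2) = o^4/3 - 16*o^3/9 - 41*o^2/9 + 34*o/9 + 56/9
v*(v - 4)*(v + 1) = v^3 - 3*v^2 - 4*v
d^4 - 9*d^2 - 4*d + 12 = (d - 3)*(d - 1)*(d + 2)^2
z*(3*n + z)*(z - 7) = 3*n*z^2 - 21*n*z + z^3 - 7*z^2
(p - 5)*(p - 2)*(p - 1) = p^3 - 8*p^2 + 17*p - 10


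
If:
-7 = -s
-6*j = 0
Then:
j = 0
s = 7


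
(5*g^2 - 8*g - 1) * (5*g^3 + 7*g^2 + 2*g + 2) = 25*g^5 - 5*g^4 - 51*g^3 - 13*g^2 - 18*g - 2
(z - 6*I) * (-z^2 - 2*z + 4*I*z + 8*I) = -z^3 - 2*z^2 + 10*I*z^2 + 24*z + 20*I*z + 48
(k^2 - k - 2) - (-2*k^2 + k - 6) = 3*k^2 - 2*k + 4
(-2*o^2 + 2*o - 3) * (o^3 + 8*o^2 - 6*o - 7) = -2*o^5 - 14*o^4 + 25*o^3 - 22*o^2 + 4*o + 21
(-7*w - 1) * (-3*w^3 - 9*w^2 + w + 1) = 21*w^4 + 66*w^3 + 2*w^2 - 8*w - 1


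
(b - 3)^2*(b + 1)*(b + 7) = b^4 + 2*b^3 - 32*b^2 + 30*b + 63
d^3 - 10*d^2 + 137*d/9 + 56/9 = (d - 8)*(d - 7/3)*(d + 1/3)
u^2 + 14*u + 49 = (u + 7)^2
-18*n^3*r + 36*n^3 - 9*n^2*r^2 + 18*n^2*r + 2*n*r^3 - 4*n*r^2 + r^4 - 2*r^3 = (-3*n + r)*(2*n + r)*(3*n + r)*(r - 2)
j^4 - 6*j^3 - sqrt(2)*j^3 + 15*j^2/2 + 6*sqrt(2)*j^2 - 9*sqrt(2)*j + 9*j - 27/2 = (j - 3)^2*(j - 3*sqrt(2)/2)*(j + sqrt(2)/2)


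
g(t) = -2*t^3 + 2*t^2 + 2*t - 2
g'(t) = -6*t^2 + 4*t + 2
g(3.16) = -38.82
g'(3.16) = -45.27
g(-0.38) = -2.36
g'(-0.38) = -0.39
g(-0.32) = -2.37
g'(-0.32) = 0.11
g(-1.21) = 2.05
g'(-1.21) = -11.62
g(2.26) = -10.35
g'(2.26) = -19.61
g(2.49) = -15.50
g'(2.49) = -25.24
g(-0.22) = -2.32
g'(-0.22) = 0.83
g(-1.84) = 13.55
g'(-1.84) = -25.67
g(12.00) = -3146.00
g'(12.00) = -814.00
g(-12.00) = 3718.00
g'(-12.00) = -910.00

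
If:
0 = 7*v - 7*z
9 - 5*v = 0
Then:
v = 9/5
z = 9/5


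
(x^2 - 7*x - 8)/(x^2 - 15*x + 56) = (x + 1)/(x - 7)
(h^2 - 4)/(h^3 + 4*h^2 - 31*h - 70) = (h - 2)/(h^2 + 2*h - 35)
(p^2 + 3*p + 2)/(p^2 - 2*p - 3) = (p + 2)/(p - 3)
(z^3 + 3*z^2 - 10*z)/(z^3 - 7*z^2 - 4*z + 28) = z*(z + 5)/(z^2 - 5*z - 14)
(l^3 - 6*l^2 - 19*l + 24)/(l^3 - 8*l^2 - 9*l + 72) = (l - 1)/(l - 3)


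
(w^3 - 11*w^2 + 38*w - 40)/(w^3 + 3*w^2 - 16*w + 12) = (w^2 - 9*w + 20)/(w^2 + 5*w - 6)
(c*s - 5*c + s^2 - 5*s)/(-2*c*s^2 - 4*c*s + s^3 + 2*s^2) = (-c*s + 5*c - s^2 + 5*s)/(s*(2*c*s + 4*c - s^2 - 2*s))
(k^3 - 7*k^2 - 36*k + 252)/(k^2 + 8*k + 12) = (k^2 - 13*k + 42)/(k + 2)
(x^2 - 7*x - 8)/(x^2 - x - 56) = (x + 1)/(x + 7)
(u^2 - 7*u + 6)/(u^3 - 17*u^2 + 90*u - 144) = (u - 1)/(u^2 - 11*u + 24)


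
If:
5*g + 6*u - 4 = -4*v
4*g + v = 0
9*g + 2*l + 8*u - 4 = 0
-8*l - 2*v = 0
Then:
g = -4/77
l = -4/77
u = 4/7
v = 16/77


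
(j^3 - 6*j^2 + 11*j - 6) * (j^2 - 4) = j^5 - 6*j^4 + 7*j^3 + 18*j^2 - 44*j + 24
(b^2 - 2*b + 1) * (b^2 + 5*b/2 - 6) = b^4 + b^3/2 - 10*b^2 + 29*b/2 - 6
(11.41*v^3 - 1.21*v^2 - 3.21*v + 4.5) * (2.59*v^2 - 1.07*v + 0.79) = 29.5519*v^5 - 15.3426*v^4 + 1.9947*v^3 + 14.1338*v^2 - 7.3509*v + 3.555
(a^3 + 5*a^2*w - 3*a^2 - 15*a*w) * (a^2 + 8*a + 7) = a^5 + 5*a^4*w + 5*a^4 + 25*a^3*w - 17*a^3 - 85*a^2*w - 21*a^2 - 105*a*w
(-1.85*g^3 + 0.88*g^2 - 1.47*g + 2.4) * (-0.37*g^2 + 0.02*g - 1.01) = 0.6845*g^5 - 0.3626*g^4 + 2.43*g^3 - 1.8062*g^2 + 1.5327*g - 2.424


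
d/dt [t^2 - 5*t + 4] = 2*t - 5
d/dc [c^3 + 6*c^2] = 3*c*(c + 4)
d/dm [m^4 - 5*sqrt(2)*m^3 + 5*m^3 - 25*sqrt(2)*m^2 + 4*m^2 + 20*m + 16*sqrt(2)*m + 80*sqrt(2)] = 4*m^3 - 15*sqrt(2)*m^2 + 15*m^2 - 50*sqrt(2)*m + 8*m + 20 + 16*sqrt(2)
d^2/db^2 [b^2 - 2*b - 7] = 2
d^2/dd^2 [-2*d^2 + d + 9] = -4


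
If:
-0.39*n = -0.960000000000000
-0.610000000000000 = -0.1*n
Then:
No Solution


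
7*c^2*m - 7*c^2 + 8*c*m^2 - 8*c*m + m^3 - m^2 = (c + m)*(7*c + m)*(m - 1)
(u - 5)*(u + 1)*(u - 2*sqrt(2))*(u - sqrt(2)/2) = u^4 - 4*u^3 - 5*sqrt(2)*u^3/2 - 3*u^2 + 10*sqrt(2)*u^2 - 8*u + 25*sqrt(2)*u/2 - 10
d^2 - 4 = (d - 2)*(d + 2)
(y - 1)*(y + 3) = y^2 + 2*y - 3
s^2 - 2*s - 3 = (s - 3)*(s + 1)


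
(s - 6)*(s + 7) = s^2 + s - 42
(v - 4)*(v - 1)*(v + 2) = v^3 - 3*v^2 - 6*v + 8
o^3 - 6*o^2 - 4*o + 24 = (o - 6)*(o - 2)*(o + 2)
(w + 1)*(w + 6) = w^2 + 7*w + 6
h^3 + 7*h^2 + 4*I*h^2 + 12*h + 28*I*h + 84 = (h + 7)*(h - 2*I)*(h + 6*I)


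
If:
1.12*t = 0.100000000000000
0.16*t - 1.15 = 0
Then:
No Solution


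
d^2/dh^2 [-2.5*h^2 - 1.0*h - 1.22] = -5.00000000000000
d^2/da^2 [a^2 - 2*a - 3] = 2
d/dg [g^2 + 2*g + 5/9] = 2*g + 2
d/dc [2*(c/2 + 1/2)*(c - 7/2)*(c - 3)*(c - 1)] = 4*c^3 - 39*c^2/2 + 19*c + 13/2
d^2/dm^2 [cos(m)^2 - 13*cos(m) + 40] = 13*cos(m) - 2*cos(2*m)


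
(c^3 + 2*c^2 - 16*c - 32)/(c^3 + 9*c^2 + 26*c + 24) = (c - 4)/(c + 3)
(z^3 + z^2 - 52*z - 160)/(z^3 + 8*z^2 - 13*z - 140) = (z^2 - 4*z - 32)/(z^2 + 3*z - 28)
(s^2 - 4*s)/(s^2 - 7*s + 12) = s/(s - 3)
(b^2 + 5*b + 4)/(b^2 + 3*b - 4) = (b + 1)/(b - 1)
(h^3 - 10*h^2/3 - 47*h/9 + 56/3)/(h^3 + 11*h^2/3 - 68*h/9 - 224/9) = (h - 3)/(h + 4)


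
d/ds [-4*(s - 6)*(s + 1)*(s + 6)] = -12*s^2 - 8*s + 144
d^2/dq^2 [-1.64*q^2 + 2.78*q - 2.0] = -3.28000000000000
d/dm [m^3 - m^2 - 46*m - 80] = 3*m^2 - 2*m - 46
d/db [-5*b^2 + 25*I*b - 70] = -10*b + 25*I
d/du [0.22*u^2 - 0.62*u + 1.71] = 0.44*u - 0.62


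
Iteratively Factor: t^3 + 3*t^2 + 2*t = (t + 2)*(t^2 + t) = (t + 1)*(t + 2)*(t)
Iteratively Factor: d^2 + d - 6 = (d + 3)*(d - 2)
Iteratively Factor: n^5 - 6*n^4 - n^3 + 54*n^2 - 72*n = (n - 4)*(n^4 - 2*n^3 - 9*n^2 + 18*n) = (n - 4)*(n - 3)*(n^3 + n^2 - 6*n) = (n - 4)*(n - 3)*(n + 3)*(n^2 - 2*n) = (n - 4)*(n - 3)*(n - 2)*(n + 3)*(n)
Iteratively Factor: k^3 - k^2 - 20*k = (k - 5)*(k^2 + 4*k) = (k - 5)*(k + 4)*(k)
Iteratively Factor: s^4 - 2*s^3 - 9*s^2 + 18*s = (s - 2)*(s^3 - 9*s) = (s - 2)*(s + 3)*(s^2 - 3*s) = s*(s - 2)*(s + 3)*(s - 3)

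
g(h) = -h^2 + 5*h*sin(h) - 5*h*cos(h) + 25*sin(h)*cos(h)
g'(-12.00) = -49.76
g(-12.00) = -114.24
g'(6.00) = 23.32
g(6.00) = -79.89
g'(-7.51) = 12.00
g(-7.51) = -16.32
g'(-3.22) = 51.30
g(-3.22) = -29.63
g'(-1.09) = -16.56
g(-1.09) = -4.09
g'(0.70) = 7.18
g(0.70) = 11.41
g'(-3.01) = 51.35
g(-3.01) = -18.75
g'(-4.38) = -18.11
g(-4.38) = -54.74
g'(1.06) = -6.04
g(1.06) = 11.57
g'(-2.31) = 18.30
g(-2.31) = 7.86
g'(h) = 5*h*sin(h) + 5*h*cos(h) - 2*h - 25*sin(h)^2 + 5*sin(h) + 25*cos(h)^2 - 5*cos(h)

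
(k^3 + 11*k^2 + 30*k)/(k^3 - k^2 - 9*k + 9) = k*(k^2 + 11*k + 30)/(k^3 - k^2 - 9*k + 9)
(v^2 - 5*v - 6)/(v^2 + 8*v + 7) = (v - 6)/(v + 7)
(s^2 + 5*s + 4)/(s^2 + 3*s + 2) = (s + 4)/(s + 2)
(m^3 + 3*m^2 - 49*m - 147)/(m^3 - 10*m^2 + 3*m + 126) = (m + 7)/(m - 6)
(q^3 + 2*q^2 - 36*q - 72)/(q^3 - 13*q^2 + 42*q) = (q^2 + 8*q + 12)/(q*(q - 7))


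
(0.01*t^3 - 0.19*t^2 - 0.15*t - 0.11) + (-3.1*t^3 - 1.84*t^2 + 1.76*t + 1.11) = -3.09*t^3 - 2.03*t^2 + 1.61*t + 1.0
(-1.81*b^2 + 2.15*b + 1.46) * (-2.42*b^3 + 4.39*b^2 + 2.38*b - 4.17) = 4.3802*b^5 - 13.1489*b^4 + 1.5975*b^3 + 19.0741*b^2 - 5.4907*b - 6.0882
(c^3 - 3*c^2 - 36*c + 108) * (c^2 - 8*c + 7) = c^5 - 11*c^4 - 5*c^3 + 375*c^2 - 1116*c + 756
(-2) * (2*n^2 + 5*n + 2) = -4*n^2 - 10*n - 4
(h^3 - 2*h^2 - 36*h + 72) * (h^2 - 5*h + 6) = h^5 - 7*h^4 - 20*h^3 + 240*h^2 - 576*h + 432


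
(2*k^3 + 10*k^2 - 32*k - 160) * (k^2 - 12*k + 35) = 2*k^5 - 14*k^4 - 82*k^3 + 574*k^2 + 800*k - 5600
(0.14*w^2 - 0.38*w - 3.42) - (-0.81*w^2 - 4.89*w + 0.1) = 0.95*w^2 + 4.51*w - 3.52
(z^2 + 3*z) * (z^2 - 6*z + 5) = z^4 - 3*z^3 - 13*z^2 + 15*z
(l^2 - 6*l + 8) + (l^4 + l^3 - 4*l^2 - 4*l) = l^4 + l^3 - 3*l^2 - 10*l + 8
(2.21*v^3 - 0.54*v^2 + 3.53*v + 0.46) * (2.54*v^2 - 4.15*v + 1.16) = 5.6134*v^5 - 10.5431*v^4 + 13.7708*v^3 - 14.1075*v^2 + 2.1858*v + 0.5336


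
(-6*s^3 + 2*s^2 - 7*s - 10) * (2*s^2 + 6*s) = -12*s^5 - 32*s^4 - 2*s^3 - 62*s^2 - 60*s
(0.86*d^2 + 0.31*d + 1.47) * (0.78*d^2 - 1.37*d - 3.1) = 0.6708*d^4 - 0.9364*d^3 - 1.9441*d^2 - 2.9749*d - 4.557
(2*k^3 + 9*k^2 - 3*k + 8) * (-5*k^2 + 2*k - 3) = -10*k^5 - 41*k^4 + 27*k^3 - 73*k^2 + 25*k - 24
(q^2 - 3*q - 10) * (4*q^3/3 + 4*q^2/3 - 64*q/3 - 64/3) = 4*q^5/3 - 8*q^4/3 - 116*q^3/3 + 88*q^2/3 + 832*q/3 + 640/3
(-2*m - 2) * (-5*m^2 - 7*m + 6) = 10*m^3 + 24*m^2 + 2*m - 12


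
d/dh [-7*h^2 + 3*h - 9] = 3 - 14*h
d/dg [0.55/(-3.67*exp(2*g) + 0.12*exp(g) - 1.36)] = (4.037*exp(g) - 0.066)*exp(g)/(3.67*exp(2*g) - 0.12*exp(g) + 1.36)^2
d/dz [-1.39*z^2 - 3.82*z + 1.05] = -2.78*z - 3.82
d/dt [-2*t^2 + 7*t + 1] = 7 - 4*t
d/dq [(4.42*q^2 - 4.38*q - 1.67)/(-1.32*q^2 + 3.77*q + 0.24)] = (10.8818*q^2 - 2.2872*q + 5.2447)/(1.7424*q^4 - 9.9528*q^3 + 13.5793*q^2 + 1.8096*q + 0.0576)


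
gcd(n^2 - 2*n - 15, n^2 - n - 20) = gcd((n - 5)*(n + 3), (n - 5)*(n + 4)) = n - 5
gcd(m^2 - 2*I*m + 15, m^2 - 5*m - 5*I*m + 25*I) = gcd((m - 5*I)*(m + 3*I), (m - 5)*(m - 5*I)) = m - 5*I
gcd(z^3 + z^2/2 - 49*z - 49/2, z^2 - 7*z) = z - 7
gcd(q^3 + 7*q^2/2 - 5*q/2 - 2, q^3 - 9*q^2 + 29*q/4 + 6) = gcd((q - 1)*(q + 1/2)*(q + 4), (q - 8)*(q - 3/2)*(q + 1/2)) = q + 1/2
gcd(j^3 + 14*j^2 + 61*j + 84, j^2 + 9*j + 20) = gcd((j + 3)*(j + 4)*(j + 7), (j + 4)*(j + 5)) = j + 4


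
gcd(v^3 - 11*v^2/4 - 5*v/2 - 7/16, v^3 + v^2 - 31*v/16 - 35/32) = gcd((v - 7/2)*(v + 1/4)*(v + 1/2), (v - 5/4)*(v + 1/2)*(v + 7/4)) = v + 1/2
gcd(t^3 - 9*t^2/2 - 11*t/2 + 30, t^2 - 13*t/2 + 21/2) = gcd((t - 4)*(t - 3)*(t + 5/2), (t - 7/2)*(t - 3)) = t - 3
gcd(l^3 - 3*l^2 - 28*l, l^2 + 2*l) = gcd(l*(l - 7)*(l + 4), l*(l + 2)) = l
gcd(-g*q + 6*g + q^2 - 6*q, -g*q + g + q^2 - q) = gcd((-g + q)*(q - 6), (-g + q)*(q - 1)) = -g + q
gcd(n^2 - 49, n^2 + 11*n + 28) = n + 7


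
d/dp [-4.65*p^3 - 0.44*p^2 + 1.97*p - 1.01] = -13.95*p^2 - 0.88*p + 1.97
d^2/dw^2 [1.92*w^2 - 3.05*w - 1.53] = 3.84000000000000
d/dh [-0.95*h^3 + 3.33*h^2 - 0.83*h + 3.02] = -2.85*h^2 + 6.66*h - 0.83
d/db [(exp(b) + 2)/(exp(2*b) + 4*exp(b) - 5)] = (-2*(exp(b) + 2)^2 + exp(2*b) + 4*exp(b) - 5)*exp(b)/(exp(2*b) + 4*exp(b) - 5)^2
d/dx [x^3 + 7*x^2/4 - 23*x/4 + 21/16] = 3*x^2 + 7*x/2 - 23/4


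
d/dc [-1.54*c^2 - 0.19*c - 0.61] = -3.08*c - 0.19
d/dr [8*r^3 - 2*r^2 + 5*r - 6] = 24*r^2 - 4*r + 5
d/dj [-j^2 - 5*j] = -2*j - 5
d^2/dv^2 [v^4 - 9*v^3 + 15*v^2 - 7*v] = 12*v^2 - 54*v + 30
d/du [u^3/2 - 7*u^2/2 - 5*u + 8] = 3*u^2/2 - 7*u - 5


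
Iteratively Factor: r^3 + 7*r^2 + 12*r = (r + 3)*(r^2 + 4*r) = r*(r + 3)*(r + 4)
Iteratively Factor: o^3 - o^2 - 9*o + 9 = (o - 3)*(o^2 + 2*o - 3) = (o - 3)*(o + 3)*(o - 1)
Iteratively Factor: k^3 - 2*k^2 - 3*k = (k - 3)*(k^2 + k) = (k - 3)*(k + 1)*(k)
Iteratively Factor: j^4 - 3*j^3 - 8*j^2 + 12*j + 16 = (j + 1)*(j^3 - 4*j^2 - 4*j + 16) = (j - 4)*(j + 1)*(j^2 - 4) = (j - 4)*(j - 2)*(j + 1)*(j + 2)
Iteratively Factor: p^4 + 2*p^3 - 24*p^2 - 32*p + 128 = (p + 4)*(p^3 - 2*p^2 - 16*p + 32) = (p - 2)*(p + 4)*(p^2 - 16) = (p - 4)*(p - 2)*(p + 4)*(p + 4)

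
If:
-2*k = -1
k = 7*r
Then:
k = 1/2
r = 1/14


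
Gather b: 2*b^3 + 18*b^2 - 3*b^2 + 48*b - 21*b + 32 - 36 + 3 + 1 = 2*b^3 + 15*b^2 + 27*b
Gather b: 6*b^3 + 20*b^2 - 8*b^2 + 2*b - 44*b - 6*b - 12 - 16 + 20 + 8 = 6*b^3 + 12*b^2 - 48*b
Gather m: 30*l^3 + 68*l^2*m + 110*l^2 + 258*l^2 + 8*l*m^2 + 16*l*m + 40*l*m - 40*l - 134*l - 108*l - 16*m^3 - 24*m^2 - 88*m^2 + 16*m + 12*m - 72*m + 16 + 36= 30*l^3 + 368*l^2 - 282*l - 16*m^3 + m^2*(8*l - 112) + m*(68*l^2 + 56*l - 44) + 52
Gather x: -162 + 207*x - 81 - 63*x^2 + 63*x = -63*x^2 + 270*x - 243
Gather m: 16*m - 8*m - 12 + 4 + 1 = 8*m - 7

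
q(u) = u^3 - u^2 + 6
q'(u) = 3*u^2 - 2*u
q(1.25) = 6.39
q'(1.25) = 2.19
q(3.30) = 31.05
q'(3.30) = 26.07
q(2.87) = 21.40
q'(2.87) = 18.97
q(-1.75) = -2.42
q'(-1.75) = 12.69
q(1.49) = 7.09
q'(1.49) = 3.68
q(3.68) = 42.29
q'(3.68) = 33.27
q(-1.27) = 2.34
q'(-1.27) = 7.38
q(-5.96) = -241.23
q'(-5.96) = 118.48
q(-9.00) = -804.00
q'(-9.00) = 261.00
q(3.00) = 24.00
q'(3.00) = 21.00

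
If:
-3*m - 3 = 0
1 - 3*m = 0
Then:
No Solution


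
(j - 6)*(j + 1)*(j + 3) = j^3 - 2*j^2 - 21*j - 18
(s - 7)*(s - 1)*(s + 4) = s^3 - 4*s^2 - 25*s + 28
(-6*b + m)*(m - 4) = -6*b*m + 24*b + m^2 - 4*m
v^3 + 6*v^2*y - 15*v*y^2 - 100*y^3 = (v - 4*y)*(v + 5*y)^2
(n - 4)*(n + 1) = n^2 - 3*n - 4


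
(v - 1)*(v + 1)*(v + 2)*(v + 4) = v^4 + 6*v^3 + 7*v^2 - 6*v - 8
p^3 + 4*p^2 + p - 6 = (p - 1)*(p + 2)*(p + 3)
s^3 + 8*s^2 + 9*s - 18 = (s - 1)*(s + 3)*(s + 6)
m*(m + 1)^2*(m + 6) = m^4 + 8*m^3 + 13*m^2 + 6*m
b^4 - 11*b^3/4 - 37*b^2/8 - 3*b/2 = b*(b - 4)*(b + 1/2)*(b + 3/4)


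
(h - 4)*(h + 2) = h^2 - 2*h - 8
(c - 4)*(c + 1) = c^2 - 3*c - 4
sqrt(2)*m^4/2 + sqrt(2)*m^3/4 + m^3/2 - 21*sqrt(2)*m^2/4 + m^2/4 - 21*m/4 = m*(m - 3)*(m + 7/2)*(sqrt(2)*m/2 + 1/2)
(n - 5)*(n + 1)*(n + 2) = n^3 - 2*n^2 - 13*n - 10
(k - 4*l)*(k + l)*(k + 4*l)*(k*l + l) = k^4*l + k^3*l^2 + k^3*l - 16*k^2*l^3 + k^2*l^2 - 16*k*l^4 - 16*k*l^3 - 16*l^4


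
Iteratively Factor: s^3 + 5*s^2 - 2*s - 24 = (s + 4)*(s^2 + s - 6) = (s - 2)*(s + 4)*(s + 3)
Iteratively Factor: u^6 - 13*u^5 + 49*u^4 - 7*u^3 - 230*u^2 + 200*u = (u - 5)*(u^5 - 8*u^4 + 9*u^3 + 38*u^2 - 40*u) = (u - 5)*(u - 4)*(u^4 - 4*u^3 - 7*u^2 + 10*u) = (u - 5)^2*(u - 4)*(u^3 + u^2 - 2*u) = u*(u - 5)^2*(u - 4)*(u^2 + u - 2) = u*(u - 5)^2*(u - 4)*(u - 1)*(u + 2)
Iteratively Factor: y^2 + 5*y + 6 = (y + 3)*(y + 2)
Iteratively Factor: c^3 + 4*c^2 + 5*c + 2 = (c + 1)*(c^2 + 3*c + 2) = (c + 1)*(c + 2)*(c + 1)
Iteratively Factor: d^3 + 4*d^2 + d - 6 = (d + 2)*(d^2 + 2*d - 3) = (d - 1)*(d + 2)*(d + 3)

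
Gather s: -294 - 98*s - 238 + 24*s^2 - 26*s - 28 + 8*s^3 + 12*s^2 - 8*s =8*s^3 + 36*s^2 - 132*s - 560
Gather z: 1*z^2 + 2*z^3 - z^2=2*z^3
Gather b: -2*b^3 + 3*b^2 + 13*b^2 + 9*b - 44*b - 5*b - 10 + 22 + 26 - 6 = -2*b^3 + 16*b^2 - 40*b + 32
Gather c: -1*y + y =0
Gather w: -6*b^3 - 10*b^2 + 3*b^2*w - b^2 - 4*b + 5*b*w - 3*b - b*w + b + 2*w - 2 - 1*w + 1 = -6*b^3 - 11*b^2 - 6*b + w*(3*b^2 + 4*b + 1) - 1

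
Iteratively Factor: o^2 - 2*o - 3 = (o + 1)*(o - 3)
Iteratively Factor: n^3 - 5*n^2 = (n)*(n^2 - 5*n) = n^2*(n - 5)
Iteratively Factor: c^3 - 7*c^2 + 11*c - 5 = (c - 5)*(c^2 - 2*c + 1) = (c - 5)*(c - 1)*(c - 1)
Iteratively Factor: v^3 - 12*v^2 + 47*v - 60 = (v - 5)*(v^2 - 7*v + 12) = (v - 5)*(v - 4)*(v - 3)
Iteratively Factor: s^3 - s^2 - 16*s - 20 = (s + 2)*(s^2 - 3*s - 10) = (s - 5)*(s + 2)*(s + 2)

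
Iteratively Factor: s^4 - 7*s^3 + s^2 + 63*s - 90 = (s - 2)*(s^3 - 5*s^2 - 9*s + 45) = (s - 5)*(s - 2)*(s^2 - 9) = (s - 5)*(s - 2)*(s + 3)*(s - 3)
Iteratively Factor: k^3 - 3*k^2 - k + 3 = (k + 1)*(k^2 - 4*k + 3) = (k - 3)*(k + 1)*(k - 1)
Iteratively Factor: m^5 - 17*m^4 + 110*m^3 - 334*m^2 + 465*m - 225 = (m - 3)*(m^4 - 14*m^3 + 68*m^2 - 130*m + 75) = (m - 5)*(m - 3)*(m^3 - 9*m^2 + 23*m - 15) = (m - 5)^2*(m - 3)*(m^2 - 4*m + 3) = (m - 5)^2*(m - 3)^2*(m - 1)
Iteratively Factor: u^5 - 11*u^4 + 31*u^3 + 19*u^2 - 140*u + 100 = (u - 1)*(u^4 - 10*u^3 + 21*u^2 + 40*u - 100) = (u - 1)*(u + 2)*(u^3 - 12*u^2 + 45*u - 50) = (u - 2)*(u - 1)*(u + 2)*(u^2 - 10*u + 25) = (u - 5)*(u - 2)*(u - 1)*(u + 2)*(u - 5)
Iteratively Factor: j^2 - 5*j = (j)*(j - 5)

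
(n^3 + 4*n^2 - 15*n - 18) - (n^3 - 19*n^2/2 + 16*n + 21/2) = 27*n^2/2 - 31*n - 57/2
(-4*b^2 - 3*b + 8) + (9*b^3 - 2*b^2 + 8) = 9*b^3 - 6*b^2 - 3*b + 16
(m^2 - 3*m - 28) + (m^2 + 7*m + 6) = 2*m^2 + 4*m - 22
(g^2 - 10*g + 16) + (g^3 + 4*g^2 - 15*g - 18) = g^3 + 5*g^2 - 25*g - 2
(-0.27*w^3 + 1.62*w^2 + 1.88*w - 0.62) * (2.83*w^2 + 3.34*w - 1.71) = -0.7641*w^5 + 3.6828*w^4 + 11.1929*w^3 + 1.7544*w^2 - 5.2856*w + 1.0602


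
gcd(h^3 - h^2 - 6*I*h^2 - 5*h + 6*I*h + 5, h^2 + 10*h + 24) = 1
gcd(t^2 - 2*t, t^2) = t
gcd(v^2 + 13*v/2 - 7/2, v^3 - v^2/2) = v - 1/2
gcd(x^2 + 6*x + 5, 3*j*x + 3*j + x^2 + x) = x + 1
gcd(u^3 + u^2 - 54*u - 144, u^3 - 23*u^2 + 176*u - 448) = u - 8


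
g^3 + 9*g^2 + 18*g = g*(g + 3)*(g + 6)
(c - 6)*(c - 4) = c^2 - 10*c + 24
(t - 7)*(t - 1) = t^2 - 8*t + 7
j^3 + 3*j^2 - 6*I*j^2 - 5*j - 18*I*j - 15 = (j + 3)*(j - 5*I)*(j - I)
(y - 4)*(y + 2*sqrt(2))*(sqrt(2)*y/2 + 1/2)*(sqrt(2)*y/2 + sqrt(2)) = y^4/2 - y^3 + 5*sqrt(2)*y^3/4 - 5*sqrt(2)*y^2/2 - 3*y^2 - 10*sqrt(2)*y - 2*y - 8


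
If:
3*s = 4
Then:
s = 4/3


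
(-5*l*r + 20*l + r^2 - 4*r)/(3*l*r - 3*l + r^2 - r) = (-5*l*r + 20*l + r^2 - 4*r)/(3*l*r - 3*l + r^2 - r)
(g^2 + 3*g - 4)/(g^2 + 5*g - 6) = (g + 4)/(g + 6)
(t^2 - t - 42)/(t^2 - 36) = (t - 7)/(t - 6)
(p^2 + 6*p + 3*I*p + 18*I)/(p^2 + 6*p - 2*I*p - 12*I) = (p + 3*I)/(p - 2*I)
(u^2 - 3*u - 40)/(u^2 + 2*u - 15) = (u - 8)/(u - 3)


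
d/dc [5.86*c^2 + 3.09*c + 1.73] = 11.72*c + 3.09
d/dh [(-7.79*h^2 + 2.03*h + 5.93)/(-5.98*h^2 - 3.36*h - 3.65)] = (38.3138*h^2 + 127.7898*h + 12.5153)/(35.7604*h^4 + 40.1856*h^3 + 54.9436*h^2 + 24.528*h + 13.3225)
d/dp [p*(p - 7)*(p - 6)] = 3*p^2 - 26*p + 42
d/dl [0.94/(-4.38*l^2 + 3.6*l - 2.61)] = (8.2344*l - 3.384)/(4.38*l^2 - 3.6*l + 2.61)^2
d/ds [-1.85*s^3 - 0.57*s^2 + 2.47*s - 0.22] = -5.55*s^2 - 1.14*s + 2.47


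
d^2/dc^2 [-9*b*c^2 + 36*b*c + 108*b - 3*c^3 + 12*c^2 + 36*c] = -18*b - 18*c + 24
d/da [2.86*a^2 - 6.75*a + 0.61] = 5.72*a - 6.75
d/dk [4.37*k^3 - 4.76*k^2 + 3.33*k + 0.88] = 13.11*k^2 - 9.52*k + 3.33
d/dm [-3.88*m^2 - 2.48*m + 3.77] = -7.76*m - 2.48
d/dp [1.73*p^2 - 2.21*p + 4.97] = 3.46*p - 2.21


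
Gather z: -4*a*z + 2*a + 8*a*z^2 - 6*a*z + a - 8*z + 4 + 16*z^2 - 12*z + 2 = 3*a + z^2*(8*a + 16) + z*(-10*a - 20) + 6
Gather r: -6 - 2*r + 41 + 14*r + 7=12*r + 42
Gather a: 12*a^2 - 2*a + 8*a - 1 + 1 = 12*a^2 + 6*a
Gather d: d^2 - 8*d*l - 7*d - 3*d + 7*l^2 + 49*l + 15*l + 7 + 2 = d^2 + d*(-8*l - 10) + 7*l^2 + 64*l + 9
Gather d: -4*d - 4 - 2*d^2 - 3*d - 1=-2*d^2 - 7*d - 5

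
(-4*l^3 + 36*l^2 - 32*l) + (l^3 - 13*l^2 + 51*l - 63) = -3*l^3 + 23*l^2 + 19*l - 63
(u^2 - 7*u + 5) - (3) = u^2 - 7*u + 2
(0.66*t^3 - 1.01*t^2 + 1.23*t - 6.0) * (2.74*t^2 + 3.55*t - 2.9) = 1.8084*t^5 - 0.4244*t^4 - 2.1293*t^3 - 9.1445*t^2 - 24.867*t + 17.4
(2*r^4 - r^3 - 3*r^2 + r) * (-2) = -4*r^4 + 2*r^3 + 6*r^2 - 2*r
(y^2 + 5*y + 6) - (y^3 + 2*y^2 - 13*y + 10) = -y^3 - y^2 + 18*y - 4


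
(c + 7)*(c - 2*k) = c^2 - 2*c*k + 7*c - 14*k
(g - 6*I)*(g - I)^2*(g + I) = g^4 - 7*I*g^3 - 5*g^2 - 7*I*g - 6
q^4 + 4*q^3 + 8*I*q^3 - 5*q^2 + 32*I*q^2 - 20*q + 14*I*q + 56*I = (q + 4)*(q - I)*(q + 2*I)*(q + 7*I)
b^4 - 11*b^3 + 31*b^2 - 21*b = b*(b - 7)*(b - 3)*(b - 1)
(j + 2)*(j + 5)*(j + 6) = j^3 + 13*j^2 + 52*j + 60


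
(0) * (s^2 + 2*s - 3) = 0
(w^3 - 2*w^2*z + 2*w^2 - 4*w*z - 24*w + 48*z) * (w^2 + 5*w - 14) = w^5 - 2*w^4*z + 7*w^4 - 14*w^3*z - 28*w^3 + 56*w^2*z - 148*w^2 + 296*w*z + 336*w - 672*z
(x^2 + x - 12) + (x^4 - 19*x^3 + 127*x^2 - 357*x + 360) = x^4 - 19*x^3 + 128*x^2 - 356*x + 348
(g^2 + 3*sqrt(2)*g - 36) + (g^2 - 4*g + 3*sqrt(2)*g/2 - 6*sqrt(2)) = 2*g^2 - 4*g + 9*sqrt(2)*g/2 - 36 - 6*sqrt(2)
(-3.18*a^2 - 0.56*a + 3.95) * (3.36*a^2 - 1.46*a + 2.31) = -10.6848*a^4 + 2.7612*a^3 + 6.7438*a^2 - 7.0606*a + 9.1245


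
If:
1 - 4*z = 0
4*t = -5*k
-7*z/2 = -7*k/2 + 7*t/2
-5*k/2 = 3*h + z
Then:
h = -19/108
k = 1/9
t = -5/36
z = 1/4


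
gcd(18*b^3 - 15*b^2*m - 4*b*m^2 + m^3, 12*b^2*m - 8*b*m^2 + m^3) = 6*b - m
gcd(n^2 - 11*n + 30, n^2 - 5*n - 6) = n - 6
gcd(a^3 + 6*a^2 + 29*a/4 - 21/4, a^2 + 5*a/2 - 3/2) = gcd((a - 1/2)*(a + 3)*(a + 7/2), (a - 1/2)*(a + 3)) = a^2 + 5*a/2 - 3/2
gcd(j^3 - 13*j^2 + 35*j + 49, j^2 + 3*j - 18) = 1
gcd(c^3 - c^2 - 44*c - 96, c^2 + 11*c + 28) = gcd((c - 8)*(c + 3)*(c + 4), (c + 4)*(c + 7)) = c + 4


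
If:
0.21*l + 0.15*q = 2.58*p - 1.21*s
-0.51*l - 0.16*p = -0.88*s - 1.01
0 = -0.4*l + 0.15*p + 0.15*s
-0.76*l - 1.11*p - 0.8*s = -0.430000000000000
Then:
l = 0.04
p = 1.04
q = 25.35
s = -0.94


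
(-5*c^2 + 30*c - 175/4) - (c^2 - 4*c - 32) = -6*c^2 + 34*c - 47/4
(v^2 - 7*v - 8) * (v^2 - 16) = v^4 - 7*v^3 - 24*v^2 + 112*v + 128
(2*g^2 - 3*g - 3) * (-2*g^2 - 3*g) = -4*g^4 + 15*g^2 + 9*g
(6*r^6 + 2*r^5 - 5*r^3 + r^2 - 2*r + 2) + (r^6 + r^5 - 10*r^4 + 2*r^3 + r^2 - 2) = 7*r^6 + 3*r^5 - 10*r^4 - 3*r^3 + 2*r^2 - 2*r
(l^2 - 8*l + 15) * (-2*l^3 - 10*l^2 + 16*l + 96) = -2*l^5 + 6*l^4 + 66*l^3 - 182*l^2 - 528*l + 1440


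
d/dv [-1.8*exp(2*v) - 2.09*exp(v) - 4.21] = (-3.6*exp(v) - 2.09)*exp(v)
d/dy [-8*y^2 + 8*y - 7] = 8 - 16*y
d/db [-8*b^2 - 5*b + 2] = -16*b - 5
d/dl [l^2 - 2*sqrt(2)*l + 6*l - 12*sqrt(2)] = 2*l - 2*sqrt(2) + 6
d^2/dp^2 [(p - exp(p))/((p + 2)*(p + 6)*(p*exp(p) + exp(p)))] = (p^7 + 22*p^6 + 181*p^5 - 12*p^4*exp(p) + 680*p^4 - 144*p^3*exp(p) + 1122*p^3 - 606*p^2*exp(p) + 336*p^2 - 1008*p*exp(p) - 984*p - 584*exp(p) - 768)*exp(-p)/(p^9 + 27*p^8 + 303*p^7 + 1845*p^6 + 6708*p^5 + 15156*p^4 + 21392*p^3 + 18288*p^2 + 8640*p + 1728)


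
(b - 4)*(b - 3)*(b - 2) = b^3 - 9*b^2 + 26*b - 24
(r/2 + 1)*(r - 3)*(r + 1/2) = r^3/2 - r^2/4 - 13*r/4 - 3/2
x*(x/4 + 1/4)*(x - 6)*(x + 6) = x^4/4 + x^3/4 - 9*x^2 - 9*x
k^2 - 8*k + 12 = (k - 6)*(k - 2)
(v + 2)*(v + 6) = v^2 + 8*v + 12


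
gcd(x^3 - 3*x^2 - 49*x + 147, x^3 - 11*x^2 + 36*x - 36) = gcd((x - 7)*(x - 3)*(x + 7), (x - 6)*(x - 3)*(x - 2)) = x - 3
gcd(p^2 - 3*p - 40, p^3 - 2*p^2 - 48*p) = p - 8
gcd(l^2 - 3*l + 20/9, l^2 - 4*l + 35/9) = l - 5/3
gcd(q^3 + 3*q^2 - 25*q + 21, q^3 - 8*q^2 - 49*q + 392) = q + 7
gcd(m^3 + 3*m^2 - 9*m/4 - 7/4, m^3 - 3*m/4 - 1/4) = m^2 - m/2 - 1/2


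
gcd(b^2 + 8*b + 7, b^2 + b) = b + 1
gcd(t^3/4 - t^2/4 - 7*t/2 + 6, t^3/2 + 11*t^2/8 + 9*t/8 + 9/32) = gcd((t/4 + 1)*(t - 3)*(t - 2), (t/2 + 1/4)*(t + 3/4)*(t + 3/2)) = 1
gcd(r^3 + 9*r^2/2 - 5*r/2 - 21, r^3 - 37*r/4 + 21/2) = r^2 + 3*r/2 - 7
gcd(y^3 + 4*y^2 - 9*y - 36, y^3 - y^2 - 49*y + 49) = 1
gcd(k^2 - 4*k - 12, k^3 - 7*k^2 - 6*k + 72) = k - 6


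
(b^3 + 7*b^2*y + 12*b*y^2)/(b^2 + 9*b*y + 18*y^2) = b*(b + 4*y)/(b + 6*y)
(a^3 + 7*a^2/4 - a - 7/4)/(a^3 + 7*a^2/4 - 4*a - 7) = (a^2 - 1)/(a^2 - 4)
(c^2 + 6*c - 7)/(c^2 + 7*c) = (c - 1)/c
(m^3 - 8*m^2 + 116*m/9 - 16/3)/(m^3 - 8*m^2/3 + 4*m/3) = (m^2 - 22*m/3 + 8)/(m*(m - 2))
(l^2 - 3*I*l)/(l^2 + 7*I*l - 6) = l*(l - 3*I)/(l^2 + 7*I*l - 6)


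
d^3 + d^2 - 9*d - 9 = (d - 3)*(d + 1)*(d + 3)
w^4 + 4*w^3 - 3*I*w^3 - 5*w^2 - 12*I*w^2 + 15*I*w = w*(w - 1)*(w + 5)*(w - 3*I)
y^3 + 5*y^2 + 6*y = y*(y + 2)*(y + 3)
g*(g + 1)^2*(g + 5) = g^4 + 7*g^3 + 11*g^2 + 5*g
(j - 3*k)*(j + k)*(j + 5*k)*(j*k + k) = j^4*k + 3*j^3*k^2 + j^3*k - 13*j^2*k^3 + 3*j^2*k^2 - 15*j*k^4 - 13*j*k^3 - 15*k^4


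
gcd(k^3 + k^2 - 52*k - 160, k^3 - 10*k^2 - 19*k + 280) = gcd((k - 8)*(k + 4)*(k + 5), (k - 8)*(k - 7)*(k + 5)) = k^2 - 3*k - 40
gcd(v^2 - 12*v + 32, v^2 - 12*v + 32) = v^2 - 12*v + 32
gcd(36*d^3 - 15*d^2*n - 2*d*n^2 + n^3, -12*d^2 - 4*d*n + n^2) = 1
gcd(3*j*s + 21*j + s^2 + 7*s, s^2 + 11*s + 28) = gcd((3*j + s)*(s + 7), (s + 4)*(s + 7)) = s + 7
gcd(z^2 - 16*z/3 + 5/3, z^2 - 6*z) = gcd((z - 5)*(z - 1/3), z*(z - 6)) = 1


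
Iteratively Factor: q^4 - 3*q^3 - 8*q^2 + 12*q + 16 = (q + 2)*(q^3 - 5*q^2 + 2*q + 8) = (q - 2)*(q + 2)*(q^2 - 3*q - 4) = (q - 4)*(q - 2)*(q + 2)*(q + 1)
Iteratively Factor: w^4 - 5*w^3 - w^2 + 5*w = (w - 1)*(w^3 - 4*w^2 - 5*w) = (w - 5)*(w - 1)*(w^2 + w) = w*(w - 5)*(w - 1)*(w + 1)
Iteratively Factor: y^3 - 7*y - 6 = (y - 3)*(y^2 + 3*y + 2) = (y - 3)*(y + 1)*(y + 2)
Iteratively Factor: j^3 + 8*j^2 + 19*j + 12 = (j + 3)*(j^2 + 5*j + 4) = (j + 3)*(j + 4)*(j + 1)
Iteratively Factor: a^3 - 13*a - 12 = (a - 4)*(a^2 + 4*a + 3) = (a - 4)*(a + 3)*(a + 1)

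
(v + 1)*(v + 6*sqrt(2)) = v^2 + v + 6*sqrt(2)*v + 6*sqrt(2)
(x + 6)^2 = x^2 + 12*x + 36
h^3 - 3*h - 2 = (h - 2)*(h + 1)^2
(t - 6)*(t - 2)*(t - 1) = t^3 - 9*t^2 + 20*t - 12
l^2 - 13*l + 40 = (l - 8)*(l - 5)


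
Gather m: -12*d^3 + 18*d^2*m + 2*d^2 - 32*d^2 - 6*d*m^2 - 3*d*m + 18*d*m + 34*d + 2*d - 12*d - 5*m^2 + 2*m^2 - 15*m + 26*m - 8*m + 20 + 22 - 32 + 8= -12*d^3 - 30*d^2 + 24*d + m^2*(-6*d - 3) + m*(18*d^2 + 15*d + 3) + 18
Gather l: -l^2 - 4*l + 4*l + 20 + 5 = 25 - l^2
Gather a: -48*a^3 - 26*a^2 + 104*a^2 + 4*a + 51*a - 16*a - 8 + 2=-48*a^3 + 78*a^2 + 39*a - 6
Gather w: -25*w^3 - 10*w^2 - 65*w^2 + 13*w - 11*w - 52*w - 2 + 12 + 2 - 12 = -25*w^3 - 75*w^2 - 50*w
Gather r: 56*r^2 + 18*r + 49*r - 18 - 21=56*r^2 + 67*r - 39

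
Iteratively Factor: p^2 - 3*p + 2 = (p - 1)*(p - 2)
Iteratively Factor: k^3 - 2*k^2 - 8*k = (k + 2)*(k^2 - 4*k) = k*(k + 2)*(k - 4)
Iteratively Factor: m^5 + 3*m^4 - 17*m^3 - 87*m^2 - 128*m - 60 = (m - 5)*(m^4 + 8*m^3 + 23*m^2 + 28*m + 12) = (m - 5)*(m + 2)*(m^3 + 6*m^2 + 11*m + 6) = (m - 5)*(m + 1)*(m + 2)*(m^2 + 5*m + 6) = (m - 5)*(m + 1)*(m + 2)*(m + 3)*(m + 2)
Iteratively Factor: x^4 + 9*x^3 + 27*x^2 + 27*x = (x + 3)*(x^3 + 6*x^2 + 9*x) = (x + 3)^2*(x^2 + 3*x) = x*(x + 3)^2*(x + 3)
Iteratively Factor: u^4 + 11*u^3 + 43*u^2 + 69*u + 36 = (u + 4)*(u^3 + 7*u^2 + 15*u + 9) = (u + 3)*(u + 4)*(u^2 + 4*u + 3) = (u + 1)*(u + 3)*(u + 4)*(u + 3)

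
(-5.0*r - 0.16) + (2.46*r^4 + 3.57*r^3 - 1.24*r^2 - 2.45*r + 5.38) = 2.46*r^4 + 3.57*r^3 - 1.24*r^2 - 7.45*r + 5.22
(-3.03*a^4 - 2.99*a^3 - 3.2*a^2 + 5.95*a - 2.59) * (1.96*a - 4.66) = -5.9388*a^5 + 8.2594*a^4 + 7.6614*a^3 + 26.574*a^2 - 32.8034*a + 12.0694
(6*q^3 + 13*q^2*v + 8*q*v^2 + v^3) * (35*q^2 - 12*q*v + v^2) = 210*q^5 + 383*q^4*v + 130*q^3*v^2 - 48*q^2*v^3 - 4*q*v^4 + v^5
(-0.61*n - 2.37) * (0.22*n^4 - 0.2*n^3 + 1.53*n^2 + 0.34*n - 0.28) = -0.1342*n^5 - 0.3994*n^4 - 0.4593*n^3 - 3.8335*n^2 - 0.635*n + 0.6636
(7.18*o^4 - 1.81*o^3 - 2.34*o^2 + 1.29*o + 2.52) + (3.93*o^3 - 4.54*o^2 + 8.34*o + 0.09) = 7.18*o^4 + 2.12*o^3 - 6.88*o^2 + 9.63*o + 2.61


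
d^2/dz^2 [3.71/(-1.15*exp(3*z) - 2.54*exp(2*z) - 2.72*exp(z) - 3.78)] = (-3.71*(3.45*exp(2*z) + 5.08*exp(z) + 2.72)*(6.9*exp(2*z) + 10.16*exp(z) + 5.44)*exp(z) + (38.3985*exp(2*z) + 37.6936*exp(z) + 10.0912)*(1.15*exp(3*z) + 2.54*exp(2*z) + 2.72*exp(z) + 3.78))*exp(z)/(1.15*exp(3*z) + 2.54*exp(2*z) + 2.72*exp(z) + 3.78)^3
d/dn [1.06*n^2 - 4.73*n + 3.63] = 2.12*n - 4.73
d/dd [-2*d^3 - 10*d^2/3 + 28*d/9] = -6*d^2 - 20*d/3 + 28/9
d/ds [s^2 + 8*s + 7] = 2*s + 8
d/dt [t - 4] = 1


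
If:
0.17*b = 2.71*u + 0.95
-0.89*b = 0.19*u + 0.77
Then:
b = -0.78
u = -0.40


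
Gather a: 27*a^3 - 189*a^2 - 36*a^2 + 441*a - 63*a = 27*a^3 - 225*a^2 + 378*a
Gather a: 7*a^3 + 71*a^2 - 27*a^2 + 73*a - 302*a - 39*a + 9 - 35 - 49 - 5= 7*a^3 + 44*a^2 - 268*a - 80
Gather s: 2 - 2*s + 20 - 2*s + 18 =40 - 4*s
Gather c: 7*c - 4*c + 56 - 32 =3*c + 24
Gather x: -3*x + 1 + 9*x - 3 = 6*x - 2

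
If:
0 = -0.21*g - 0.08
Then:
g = -0.38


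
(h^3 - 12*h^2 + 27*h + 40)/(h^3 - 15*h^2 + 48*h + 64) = (h - 5)/(h - 8)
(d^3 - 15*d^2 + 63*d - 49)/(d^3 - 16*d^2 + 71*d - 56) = (d - 7)/(d - 8)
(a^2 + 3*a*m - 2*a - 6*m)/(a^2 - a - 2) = (a + 3*m)/(a + 1)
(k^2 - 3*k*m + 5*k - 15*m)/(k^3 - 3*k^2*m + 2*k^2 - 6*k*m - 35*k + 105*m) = (k + 5)/(k^2 + 2*k - 35)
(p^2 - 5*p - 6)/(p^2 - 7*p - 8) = (p - 6)/(p - 8)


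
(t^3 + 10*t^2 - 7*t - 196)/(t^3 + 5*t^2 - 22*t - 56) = (t + 7)/(t + 2)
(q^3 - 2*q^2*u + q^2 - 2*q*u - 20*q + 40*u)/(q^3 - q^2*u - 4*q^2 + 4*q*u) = (q^2 - 2*q*u + 5*q - 10*u)/(q*(q - u))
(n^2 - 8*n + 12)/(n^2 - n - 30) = (n - 2)/(n + 5)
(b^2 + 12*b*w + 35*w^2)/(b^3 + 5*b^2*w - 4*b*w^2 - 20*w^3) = (-b - 7*w)/(-b^2 + 4*w^2)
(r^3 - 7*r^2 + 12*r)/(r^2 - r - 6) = r*(r - 4)/(r + 2)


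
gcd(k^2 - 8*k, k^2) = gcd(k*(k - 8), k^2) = k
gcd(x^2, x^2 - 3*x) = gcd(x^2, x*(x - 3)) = x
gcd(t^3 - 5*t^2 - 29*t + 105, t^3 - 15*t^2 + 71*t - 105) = t^2 - 10*t + 21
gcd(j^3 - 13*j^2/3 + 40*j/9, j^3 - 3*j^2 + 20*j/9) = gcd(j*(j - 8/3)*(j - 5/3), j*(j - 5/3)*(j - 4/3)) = j^2 - 5*j/3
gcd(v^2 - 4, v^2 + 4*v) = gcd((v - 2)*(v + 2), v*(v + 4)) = 1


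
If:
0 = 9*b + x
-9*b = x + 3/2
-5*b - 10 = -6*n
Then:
No Solution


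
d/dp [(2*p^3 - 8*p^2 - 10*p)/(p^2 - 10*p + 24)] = 2*(p^4 - 20*p^3 + 117*p^2 - 192*p - 120)/(p^4 - 20*p^3 + 148*p^2 - 480*p + 576)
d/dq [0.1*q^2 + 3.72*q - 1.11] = 0.2*q + 3.72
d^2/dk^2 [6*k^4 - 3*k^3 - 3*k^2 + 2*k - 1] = 72*k^2 - 18*k - 6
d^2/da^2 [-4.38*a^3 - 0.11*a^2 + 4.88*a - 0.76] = -26.28*a - 0.22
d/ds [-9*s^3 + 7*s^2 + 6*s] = -27*s^2 + 14*s + 6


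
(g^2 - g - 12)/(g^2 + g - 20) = (g + 3)/(g + 5)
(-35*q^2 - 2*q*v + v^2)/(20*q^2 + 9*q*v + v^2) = (-7*q + v)/(4*q + v)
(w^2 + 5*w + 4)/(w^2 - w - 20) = (w + 1)/(w - 5)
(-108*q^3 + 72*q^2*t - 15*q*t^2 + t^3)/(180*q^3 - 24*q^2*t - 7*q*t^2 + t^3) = (-3*q + t)/(5*q + t)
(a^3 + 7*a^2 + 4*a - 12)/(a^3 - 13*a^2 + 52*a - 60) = (a^3 + 7*a^2 + 4*a - 12)/(a^3 - 13*a^2 + 52*a - 60)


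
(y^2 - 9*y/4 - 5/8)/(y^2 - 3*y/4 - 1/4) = (y - 5/2)/(y - 1)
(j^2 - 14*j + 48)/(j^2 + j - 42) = (j - 8)/(j + 7)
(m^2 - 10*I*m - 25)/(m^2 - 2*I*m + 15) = (m - 5*I)/(m + 3*I)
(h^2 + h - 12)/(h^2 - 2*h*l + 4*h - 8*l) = (h - 3)/(h - 2*l)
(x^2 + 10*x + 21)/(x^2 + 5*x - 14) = (x + 3)/(x - 2)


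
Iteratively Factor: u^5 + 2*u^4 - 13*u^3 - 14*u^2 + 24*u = (u - 3)*(u^4 + 5*u^3 + 2*u^2 - 8*u) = u*(u - 3)*(u^3 + 5*u^2 + 2*u - 8) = u*(u - 3)*(u + 4)*(u^2 + u - 2) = u*(u - 3)*(u - 1)*(u + 4)*(u + 2)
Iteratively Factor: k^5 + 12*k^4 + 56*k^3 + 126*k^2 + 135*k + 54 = (k + 3)*(k^4 + 9*k^3 + 29*k^2 + 39*k + 18) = (k + 2)*(k + 3)*(k^3 + 7*k^2 + 15*k + 9) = (k + 1)*(k + 2)*(k + 3)*(k^2 + 6*k + 9) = (k + 1)*(k + 2)*(k + 3)^2*(k + 3)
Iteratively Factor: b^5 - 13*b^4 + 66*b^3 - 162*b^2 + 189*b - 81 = (b - 1)*(b^4 - 12*b^3 + 54*b^2 - 108*b + 81) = (b - 3)*(b - 1)*(b^3 - 9*b^2 + 27*b - 27) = (b - 3)^2*(b - 1)*(b^2 - 6*b + 9) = (b - 3)^3*(b - 1)*(b - 3)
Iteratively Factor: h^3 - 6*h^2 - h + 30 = (h - 3)*(h^2 - 3*h - 10) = (h - 5)*(h - 3)*(h + 2)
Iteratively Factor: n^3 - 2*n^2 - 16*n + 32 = (n - 2)*(n^2 - 16) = (n - 2)*(n + 4)*(n - 4)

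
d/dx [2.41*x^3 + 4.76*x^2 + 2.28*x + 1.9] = 7.23*x^2 + 9.52*x + 2.28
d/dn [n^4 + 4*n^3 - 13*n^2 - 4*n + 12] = 4*n^3 + 12*n^2 - 26*n - 4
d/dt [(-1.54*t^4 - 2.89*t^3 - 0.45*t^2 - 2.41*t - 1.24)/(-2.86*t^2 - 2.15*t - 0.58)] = (8.8088*t^5 + 18.1984*t^4 + 15.9998*t^3 - 0.8965*t^2 - 6.5708*t - 1.2682)/(8.1796*t^4 + 12.298*t^3 + 7.9401*t^2 + 2.494*t + 0.3364)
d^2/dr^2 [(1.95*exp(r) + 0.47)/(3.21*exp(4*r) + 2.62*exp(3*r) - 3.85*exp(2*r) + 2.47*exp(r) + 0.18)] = (180.836955*exp(8*r) + 257.885622*exp(7*r) + 96.2584320000003*exp(6*r) - 238.823163*exp(5*r) - 102.236944*exp(4*r) + 36.192825*exp(3*r) - 7.295163*exp(2*r) + 3.303293*exp(r) - 0.145782)*exp(r)/(33.076161*exp(12*r) + 80.990226*exp(11*r) - 52.908183*exp(10*r) - 99.937511*exp(9*r) + 193.660233*exp(8*r) - 6.69989999999997*exp(7*r) - 157.444702*exp(6*r) + 155.456835*exp(5*r) - 55.160121*exp(4*r) + 5.053627*exp(3*r) + 2.920266*exp(2*r) + 0.240084*exp(r) + 0.005832)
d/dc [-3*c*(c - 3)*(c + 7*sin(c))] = -21*c^2*cos(c) - 9*c^2 - 42*c*sin(c) + 63*c*cos(c) + 18*c + 63*sin(c)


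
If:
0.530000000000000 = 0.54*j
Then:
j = 0.98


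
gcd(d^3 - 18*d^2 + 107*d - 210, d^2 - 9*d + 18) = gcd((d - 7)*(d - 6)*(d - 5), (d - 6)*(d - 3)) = d - 6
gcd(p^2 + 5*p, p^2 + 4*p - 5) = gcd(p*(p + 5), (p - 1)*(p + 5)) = p + 5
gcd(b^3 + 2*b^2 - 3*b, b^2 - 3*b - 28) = 1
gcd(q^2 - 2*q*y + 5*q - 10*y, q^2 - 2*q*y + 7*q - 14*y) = -q + 2*y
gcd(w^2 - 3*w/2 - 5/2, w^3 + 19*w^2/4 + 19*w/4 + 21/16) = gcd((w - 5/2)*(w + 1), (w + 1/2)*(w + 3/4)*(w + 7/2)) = 1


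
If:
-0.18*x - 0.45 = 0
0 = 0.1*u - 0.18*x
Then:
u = -4.50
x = -2.50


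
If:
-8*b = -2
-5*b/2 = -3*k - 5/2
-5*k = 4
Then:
No Solution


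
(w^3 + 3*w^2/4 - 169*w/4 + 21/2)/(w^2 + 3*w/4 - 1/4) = (w^2 + w - 42)/(w + 1)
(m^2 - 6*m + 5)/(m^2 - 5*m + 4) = (m - 5)/(m - 4)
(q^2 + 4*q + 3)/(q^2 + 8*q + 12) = (q^2 + 4*q + 3)/(q^2 + 8*q + 12)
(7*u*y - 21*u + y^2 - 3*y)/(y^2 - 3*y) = (7*u + y)/y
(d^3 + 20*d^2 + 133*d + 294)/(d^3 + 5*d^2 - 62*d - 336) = (d + 7)/(d - 8)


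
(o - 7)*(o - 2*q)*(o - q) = o^3 - 3*o^2*q - 7*o^2 + 2*o*q^2 + 21*o*q - 14*q^2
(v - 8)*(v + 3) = v^2 - 5*v - 24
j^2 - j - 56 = (j - 8)*(j + 7)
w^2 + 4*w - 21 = (w - 3)*(w + 7)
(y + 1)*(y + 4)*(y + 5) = y^3 + 10*y^2 + 29*y + 20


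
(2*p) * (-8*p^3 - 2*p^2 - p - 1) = -16*p^4 - 4*p^3 - 2*p^2 - 2*p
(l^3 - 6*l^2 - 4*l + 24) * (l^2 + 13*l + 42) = l^5 + 7*l^4 - 40*l^3 - 280*l^2 + 144*l + 1008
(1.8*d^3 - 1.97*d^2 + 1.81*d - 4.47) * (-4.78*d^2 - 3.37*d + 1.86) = -8.604*d^5 + 3.3506*d^4 + 1.3351*d^3 + 11.6027*d^2 + 18.4305*d - 8.3142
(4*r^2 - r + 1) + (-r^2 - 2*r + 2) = 3*r^2 - 3*r + 3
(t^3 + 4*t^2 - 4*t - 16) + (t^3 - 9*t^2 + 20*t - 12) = 2*t^3 - 5*t^2 + 16*t - 28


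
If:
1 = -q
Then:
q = -1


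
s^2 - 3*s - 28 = (s - 7)*(s + 4)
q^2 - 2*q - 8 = (q - 4)*(q + 2)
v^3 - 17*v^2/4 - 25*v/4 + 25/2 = (v - 5)*(v - 5/4)*(v + 2)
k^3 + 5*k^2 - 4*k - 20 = (k - 2)*(k + 2)*(k + 5)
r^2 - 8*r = r*(r - 8)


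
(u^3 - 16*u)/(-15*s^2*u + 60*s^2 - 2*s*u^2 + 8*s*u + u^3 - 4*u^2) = u*(-u - 4)/(15*s^2 + 2*s*u - u^2)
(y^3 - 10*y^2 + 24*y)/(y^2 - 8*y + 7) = y*(y^2 - 10*y + 24)/(y^2 - 8*y + 7)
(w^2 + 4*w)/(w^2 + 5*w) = (w + 4)/(w + 5)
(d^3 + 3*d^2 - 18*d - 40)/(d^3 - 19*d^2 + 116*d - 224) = (d^2 + 7*d + 10)/(d^2 - 15*d + 56)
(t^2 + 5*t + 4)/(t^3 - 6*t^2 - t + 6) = (t + 4)/(t^2 - 7*t + 6)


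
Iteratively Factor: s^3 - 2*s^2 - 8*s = (s)*(s^2 - 2*s - 8) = s*(s + 2)*(s - 4)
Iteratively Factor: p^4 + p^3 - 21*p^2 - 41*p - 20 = (p + 1)*(p^3 - 21*p - 20) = (p + 1)*(p + 4)*(p^2 - 4*p - 5) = (p - 5)*(p + 1)*(p + 4)*(p + 1)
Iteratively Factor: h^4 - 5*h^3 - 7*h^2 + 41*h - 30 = (h - 5)*(h^3 - 7*h + 6) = (h - 5)*(h - 2)*(h^2 + 2*h - 3) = (h - 5)*(h - 2)*(h + 3)*(h - 1)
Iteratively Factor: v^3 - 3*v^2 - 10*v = (v + 2)*(v^2 - 5*v) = (v - 5)*(v + 2)*(v)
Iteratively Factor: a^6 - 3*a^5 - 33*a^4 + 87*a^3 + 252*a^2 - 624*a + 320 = (a + 4)*(a^5 - 7*a^4 - 5*a^3 + 107*a^2 - 176*a + 80) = (a - 5)*(a + 4)*(a^4 - 2*a^3 - 15*a^2 + 32*a - 16) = (a - 5)*(a + 4)^2*(a^3 - 6*a^2 + 9*a - 4) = (a - 5)*(a - 1)*(a + 4)^2*(a^2 - 5*a + 4) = (a - 5)*(a - 1)^2*(a + 4)^2*(a - 4)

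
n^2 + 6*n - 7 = (n - 1)*(n + 7)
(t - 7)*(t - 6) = t^2 - 13*t + 42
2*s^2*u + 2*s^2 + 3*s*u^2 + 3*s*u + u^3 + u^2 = (s + u)*(2*s + u)*(u + 1)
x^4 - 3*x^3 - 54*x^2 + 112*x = x*(x - 8)*(x - 2)*(x + 7)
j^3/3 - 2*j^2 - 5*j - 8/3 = (j/3 + 1/3)*(j - 8)*(j + 1)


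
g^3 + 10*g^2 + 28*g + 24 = (g + 2)^2*(g + 6)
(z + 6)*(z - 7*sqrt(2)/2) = z^2 - 7*sqrt(2)*z/2 + 6*z - 21*sqrt(2)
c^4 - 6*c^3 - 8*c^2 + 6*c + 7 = (c - 7)*(c - 1)*(c + 1)^2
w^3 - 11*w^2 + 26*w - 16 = (w - 8)*(w - 2)*(w - 1)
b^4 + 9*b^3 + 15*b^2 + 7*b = b*(b + 1)^2*(b + 7)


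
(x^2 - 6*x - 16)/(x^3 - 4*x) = (x - 8)/(x*(x - 2))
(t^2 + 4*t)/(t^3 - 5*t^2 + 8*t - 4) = t*(t + 4)/(t^3 - 5*t^2 + 8*t - 4)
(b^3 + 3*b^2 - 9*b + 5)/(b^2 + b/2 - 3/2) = 2*(b^2 + 4*b - 5)/(2*b + 3)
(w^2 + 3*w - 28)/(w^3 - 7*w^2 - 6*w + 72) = (w + 7)/(w^2 - 3*w - 18)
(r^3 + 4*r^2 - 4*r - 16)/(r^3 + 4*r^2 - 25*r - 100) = (r^2 - 4)/(r^2 - 25)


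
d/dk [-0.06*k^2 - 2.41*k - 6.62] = -0.12*k - 2.41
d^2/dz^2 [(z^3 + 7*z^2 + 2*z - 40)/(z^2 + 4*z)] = -20/z^3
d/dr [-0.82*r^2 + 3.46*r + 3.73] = 3.46 - 1.64*r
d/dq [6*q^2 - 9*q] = 12*q - 9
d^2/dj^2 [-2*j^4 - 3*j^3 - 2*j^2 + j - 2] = -24*j^2 - 18*j - 4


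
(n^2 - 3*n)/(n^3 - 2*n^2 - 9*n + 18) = n/(n^2 + n - 6)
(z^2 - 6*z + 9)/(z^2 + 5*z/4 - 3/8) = 8*(z^2 - 6*z + 9)/(8*z^2 + 10*z - 3)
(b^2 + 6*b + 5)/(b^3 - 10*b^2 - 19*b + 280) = (b + 1)/(b^2 - 15*b + 56)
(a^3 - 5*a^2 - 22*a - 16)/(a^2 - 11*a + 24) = (a^2 + 3*a + 2)/(a - 3)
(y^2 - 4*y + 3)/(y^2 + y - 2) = (y - 3)/(y + 2)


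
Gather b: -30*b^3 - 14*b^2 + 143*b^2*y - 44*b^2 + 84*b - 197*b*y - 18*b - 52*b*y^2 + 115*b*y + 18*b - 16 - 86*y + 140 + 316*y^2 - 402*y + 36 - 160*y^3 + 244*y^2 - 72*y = -30*b^3 + b^2*(143*y - 58) + b*(-52*y^2 - 82*y + 84) - 160*y^3 + 560*y^2 - 560*y + 160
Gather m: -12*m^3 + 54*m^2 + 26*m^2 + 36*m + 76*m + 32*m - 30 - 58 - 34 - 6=-12*m^3 + 80*m^2 + 144*m - 128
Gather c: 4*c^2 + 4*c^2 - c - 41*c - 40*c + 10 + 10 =8*c^2 - 82*c + 20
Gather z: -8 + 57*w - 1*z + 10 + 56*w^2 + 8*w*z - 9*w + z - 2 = 56*w^2 + 8*w*z + 48*w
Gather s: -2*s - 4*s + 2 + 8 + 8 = 18 - 6*s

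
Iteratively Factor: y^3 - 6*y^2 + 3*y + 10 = (y - 5)*(y^2 - y - 2) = (y - 5)*(y + 1)*(y - 2)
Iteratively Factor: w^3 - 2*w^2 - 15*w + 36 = (w - 3)*(w^2 + w - 12) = (w - 3)^2*(w + 4)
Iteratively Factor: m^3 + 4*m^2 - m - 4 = (m - 1)*(m^2 + 5*m + 4) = (m - 1)*(m + 4)*(m + 1)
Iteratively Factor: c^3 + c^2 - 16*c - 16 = (c - 4)*(c^2 + 5*c + 4) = (c - 4)*(c + 1)*(c + 4)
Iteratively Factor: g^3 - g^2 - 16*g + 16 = (g - 1)*(g^2 - 16) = (g - 1)*(g + 4)*(g - 4)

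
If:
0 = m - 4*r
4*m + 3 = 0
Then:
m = -3/4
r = -3/16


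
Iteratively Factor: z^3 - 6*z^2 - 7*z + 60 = (z - 4)*(z^2 - 2*z - 15) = (z - 4)*(z + 3)*(z - 5)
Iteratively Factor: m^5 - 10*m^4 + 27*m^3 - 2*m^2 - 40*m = (m - 4)*(m^4 - 6*m^3 + 3*m^2 + 10*m) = (m - 5)*(m - 4)*(m^3 - m^2 - 2*m) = (m - 5)*(m - 4)*(m + 1)*(m^2 - 2*m) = m*(m - 5)*(m - 4)*(m + 1)*(m - 2)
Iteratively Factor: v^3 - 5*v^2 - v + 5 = (v - 1)*(v^2 - 4*v - 5) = (v - 5)*(v - 1)*(v + 1)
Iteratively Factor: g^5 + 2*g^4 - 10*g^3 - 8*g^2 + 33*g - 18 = (g - 1)*(g^4 + 3*g^3 - 7*g^2 - 15*g + 18) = (g - 1)*(g + 3)*(g^3 - 7*g + 6) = (g - 2)*(g - 1)*(g + 3)*(g^2 + 2*g - 3) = (g - 2)*(g - 1)^2*(g + 3)*(g + 3)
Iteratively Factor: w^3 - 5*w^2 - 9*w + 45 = (w - 5)*(w^2 - 9) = (w - 5)*(w + 3)*(w - 3)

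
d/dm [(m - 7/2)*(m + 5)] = 2*m + 3/2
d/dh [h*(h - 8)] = 2*h - 8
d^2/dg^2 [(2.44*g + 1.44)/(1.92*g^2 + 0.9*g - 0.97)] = ((2.44*g + 1.44)*(3.84*g + 0.9)*(7.68*g + 1.8) - (28.1088*g + 9.9216)*(1.92*g^2 + 0.9*g - 0.97))/(1.92*g^2 + 0.9*g - 0.97)^3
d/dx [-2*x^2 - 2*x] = -4*x - 2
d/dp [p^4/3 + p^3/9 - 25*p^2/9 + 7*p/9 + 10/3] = 4*p^3/3 + p^2/3 - 50*p/9 + 7/9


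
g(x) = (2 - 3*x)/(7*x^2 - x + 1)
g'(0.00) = -1.00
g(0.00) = 2.00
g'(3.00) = 0.03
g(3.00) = -0.11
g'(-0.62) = 1.31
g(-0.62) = 0.90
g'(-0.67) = 1.17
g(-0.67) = 0.83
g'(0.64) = -0.99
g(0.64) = 0.02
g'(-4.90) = 0.02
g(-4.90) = 0.10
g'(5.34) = 0.01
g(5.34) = -0.07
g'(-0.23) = 2.56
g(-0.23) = 1.68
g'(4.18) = 0.02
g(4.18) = -0.09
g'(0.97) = -0.19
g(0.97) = -0.14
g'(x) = (1 - 14*x)*(2 - 3*x)/(7*x^2 - x + 1)^2 - 3/(7*x^2 - x + 1) = (-21*x^2 + 3*x + (3*x - 2)*(14*x - 1) - 3)/(7*x^2 - x + 1)^2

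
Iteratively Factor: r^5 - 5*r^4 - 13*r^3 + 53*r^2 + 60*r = (r + 1)*(r^4 - 6*r^3 - 7*r^2 + 60*r) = (r - 4)*(r + 1)*(r^3 - 2*r^2 - 15*r) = (r - 5)*(r - 4)*(r + 1)*(r^2 + 3*r) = (r - 5)*(r - 4)*(r + 1)*(r + 3)*(r)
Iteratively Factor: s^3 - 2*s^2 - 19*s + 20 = (s + 4)*(s^2 - 6*s + 5) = (s - 1)*(s + 4)*(s - 5)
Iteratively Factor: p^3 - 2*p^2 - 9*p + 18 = (p - 2)*(p^2 - 9) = (p - 3)*(p - 2)*(p + 3)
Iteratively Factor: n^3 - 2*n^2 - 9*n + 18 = (n - 2)*(n^2 - 9) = (n - 2)*(n + 3)*(n - 3)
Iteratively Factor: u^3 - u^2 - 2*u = (u - 2)*(u^2 + u) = u*(u - 2)*(u + 1)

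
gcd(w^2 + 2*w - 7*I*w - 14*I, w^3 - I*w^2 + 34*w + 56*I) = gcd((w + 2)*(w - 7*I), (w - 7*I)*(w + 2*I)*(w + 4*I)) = w - 7*I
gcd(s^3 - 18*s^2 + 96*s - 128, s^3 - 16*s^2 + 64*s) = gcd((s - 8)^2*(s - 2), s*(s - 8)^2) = s^2 - 16*s + 64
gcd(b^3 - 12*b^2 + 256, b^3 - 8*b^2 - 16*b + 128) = b^2 - 4*b - 32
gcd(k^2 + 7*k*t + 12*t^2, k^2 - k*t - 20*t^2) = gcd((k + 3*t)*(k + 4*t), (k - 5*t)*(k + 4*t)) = k + 4*t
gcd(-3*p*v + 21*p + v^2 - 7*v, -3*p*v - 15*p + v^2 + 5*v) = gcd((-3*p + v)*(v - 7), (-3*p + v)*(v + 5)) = 3*p - v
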